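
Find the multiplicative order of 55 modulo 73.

9

Since 55 ∈ (Z/73Z)^×, its order divides φ(73) = 73 − 1 = 72 = 2^3 · 3^2.
Divisors of 72: 1, 2, 3, 4, 6, 8, 9, 12, 18, 24, 36, 72.
Compute 55^d (mod 73) for the divisors d until we hit 1:
55^1 ≡ 55 (mod 73)
55^2 ≡ 32 (mod 73)
55^3 ≡ 8 (mod 73)
55^4 ≡ 2 (mod 73)
55^6 ≡ 64 (mod 73)
55^8 ≡ 4 (mod 73)
55^9 ≡ 1 (mod 73) ✓
Hence ord(55) = 9.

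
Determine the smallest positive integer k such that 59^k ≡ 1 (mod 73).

The order of 59 must divide φ(73) = 73 − 1 = 72 = 2^3 · 3^2.
Divisors of 72: 1, 2, 3, 4, 6, 8, 9, 12, 18, 24, 36, 72.
Test each divisor d:
59^1 ≡ 59 (mod 73)
59^2 ≡ 50 (mod 73)
59^3 ≡ 30 (mod 73)
59^4 ≡ 18 (mod 73)
59^6 ≡ 24 (mod 73)
59^8 ≡ 32 (mod 73)
59^9 ≡ 63 (mod 73)
59^12 ≡ 65 (mod 73)
59^18 ≡ 27 (mod 73)
59^24 ≡ 64 (mod 73)
59^36 ≡ 72 (mod 73)
59^72 ≡ 1 (mod 73) ✓
So ord_73(59) = 72.

72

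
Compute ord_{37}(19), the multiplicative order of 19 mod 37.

ord(19) | φ(37) = 37 − 1 = 36 = 2^2 · 3^2.
Divisors of 36: 1, 2, 3, 4, 6, 9, 12, 18, 36.
Test each divisor d:
19^1 ≡ 19
19^2 ≡ 28
19^3 ≡ 14
19^4 ≡ 7
19^6 ≡ 11
19^9 ≡ 6
19^12 ≡ 10
19^18 ≡ 36
19^36 ≡ 1
The smallest such exponent is 36, so the order of 19 is 36.

36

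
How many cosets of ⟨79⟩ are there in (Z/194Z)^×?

6

The order of 79 must divide φ(194) = φ(2)·φ(97) = 1·96 = 96 = 2^5 · 3.
Divisors of 96: 1, 2, 3, 4, 6, 8, 12, 16, 24, 32, 48, 96.
Test each divisor d:
79^1 ≡ 79
79^2 ≡ 33
79^3 ≡ 85
79^4 ≡ 119
79^6 ≡ 47
79^8 ≡ 193
79^12 ≡ 75
79^16 ≡ 1
So ord_194(79) = 16, hence |⟨79⟩| = 16.
The index is φ(194) / ord(79) = 96 / 16 = 6.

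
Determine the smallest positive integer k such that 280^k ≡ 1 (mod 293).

292

The order of 280 must divide φ(293) = 293 − 1 = 292 = 2^2 · 73.
Divisors of 292: 1, 2, 4, 73, 146, 292.
Compute 280^d (mod 293) for the divisors d until we hit 1:
280^1 ≡ 280
280^2 ≡ 169
280^4 ≡ 140
280^73 ≡ 138
280^146 ≡ 292
280^292 ≡ 1
So ord_293(280) = 292.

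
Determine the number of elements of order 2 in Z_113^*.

φ(113) = 113 − 1 = 112 = 2^4 · 7.
Since (Z/113Z)^× is cyclic of order 112, the number of elements of order d is φ(d) when d | 112 and 0 otherwise.
2 | 112, and φ(2) = 2 − 1 = 1.

1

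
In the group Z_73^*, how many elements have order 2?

1

φ(73) = 73 − 1 = 72 = 2^3 · 3^2.
(Z/73Z)^× is cyclic (|G| = 72); a cyclic group of order m has exactly φ(d) elements of each order d | m, and none otherwise.
2 | 72, and φ(2) = 2 − 1 = 1.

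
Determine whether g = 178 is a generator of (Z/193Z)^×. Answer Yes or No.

φ(193) = 193 − 1 = 192 = 2^6 · 3.
178 is a primitive root mod 193 iff 178^(φ(193)/q) ≢ 1 for every prime q | φ(193), i.e. q ∈ {2, 3}.
178^96 ≡ 192 (mod 193)  [q = 2: ≢ 1 ✓]
178^64 ≡ 84 (mod 193)  [q = 3: ≢ 1 ✓]
Every test exponent gives a nontrivial residue, hence 178 generates the full group.

Yes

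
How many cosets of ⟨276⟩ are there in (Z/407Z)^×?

ord(276) | φ(407) = φ(11·37) = (11−1)·(37−1) = 10·36 = 360 = 2^3 · 3^2 · 5.
Divisors of 360: 1, 2, 3, 4, 5, 6, 8, 9, 10, 12, 15, 18, 20, 24, 30, 36, 40, 45, 60, 72, 90, 120, 180, 360.
Compute 276^d (mod 407) for the divisors d until we hit 1:
276^1 ≡ 276
276^2 ≡ 67
276^3 ≡ 177
276^4 ≡ 12
276^5 ≡ 56
276^6 ≡ 397
276^8 ≡ 144
276^9 ≡ 265
276^10 ≡ 287
276^12 ≡ 100
276^15 ≡ 199
276^18 ≡ 221
276^20 ≡ 155
276^24 ≡ 232
276^30 ≡ 122
276^36 ≡ 1
The order of 276 is 36, so the subgroup it generates has 36 elements.
[(Z/407Z)^× : ⟨276⟩] = 360/36 = 10.

10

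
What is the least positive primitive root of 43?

φ(43) = 43 − 1 = 42 = 2 · 3 · 7.
Test candidates g = 2, 3, … against the prime factors q ∈ {2, 3, 7} of φ(43): g is a generator iff g^(42/q) ≢ 1 for every such q.
g = 2: 2^21 ≡ 42; 2^14 ≡ 1 — hits 1, so not a primitive root.
g = 3: 3^21 ≡ 42; 3^14 ≡ 36; 3^6 ≡ 41 — none is 1, so 3 is a primitive root.
So 3 is the smallest generator of (Z/43Z)^×.

3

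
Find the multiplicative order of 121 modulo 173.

86

By Lagrange's theorem, ord_173(121) divides φ(173) = 173 − 1 = 172 = 2^2 · 43.
Divisors of 172: 1, 2, 4, 43, 86, 172.
Evaluate successive powers at the divisors of 172:
121^1 ≡ 121 (mod 173)
121^2 ≡ 109 (mod 173)
121^4 ≡ 117 (mod 173)
121^43 ≡ 172 (mod 173)
121^86 ≡ 1 (mod 173) ✓
Therefore the multiplicative order of 121 modulo 173 is 86.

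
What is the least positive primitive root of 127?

φ(127) = 127 − 1 = 126 = 2 · 3^2 · 7.
g is a primitive root iff g^(126/q) ≢ 1 (mod 127) for each prime q ∈ {2, 3, 7}.
g = 2: 2^63 ≡ 1 — hits 1, so not a primitive root.
g = 3: 3^63 ≡ 126; 3^42 ≡ 107; 3^18 ≡ 4 — none is 1, so 3 is a primitive root.
Hence the least primitive root of 127 is 3.

3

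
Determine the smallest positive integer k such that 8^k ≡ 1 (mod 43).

14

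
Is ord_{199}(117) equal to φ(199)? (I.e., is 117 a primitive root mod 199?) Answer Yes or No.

φ(199) = 199 − 1 = 198 = 2 · 3^2 · 11.
An element g generates (Z/199Z)^× iff g^(198/q) ≢ 1 (mod 199) for each prime q ∈ {2, 3, 11}.
117^99 ≡ 1 (mod 199)  [q = 2: ≡ 1 ✗]
117^66 ≡ 1 (mod 199)  [q = 3: ≡ 1 ✗]
117^18 ≡ 114 (mod 199)  [q = 11: ≢ 1 ✓]
Since 117^99 ≡ 1, the order of 117 divides 99 < 198, so 117 is not a primitive root.

No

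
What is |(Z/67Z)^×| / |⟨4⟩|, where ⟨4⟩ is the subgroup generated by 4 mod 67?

2

ord(4) | φ(67) = 67 − 1 = 66 = 2 · 3 · 11.
Divisors of 66: 1, 2, 3, 6, 11, 22, 33, 66.
Test each divisor d:
4^1 ≡ 4
4^2 ≡ 16
4^3 ≡ 64
4^6 ≡ 9
4^11 ≡ 37
4^22 ≡ 29
4^33 ≡ 1
Thus |⟨4⟩| = ord(4) = 33.
The index is φ(67) / ord(4) = 66 / 33 = 2.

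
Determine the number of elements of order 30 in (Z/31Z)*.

8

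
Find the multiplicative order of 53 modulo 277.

ord(53) | φ(277) = 277 − 1 = 276 = 2^2 · 3 · 23.
Divisors of 276: 1, 2, 3, 4, 6, 12, 23, 46, 69, 92, 138, 276.
Evaluate successive powers at the divisors of 276:
53^1 ≡ 53
53^2 ≡ 39
53^3 ≡ 128
53^4 ≡ 136
53^6 ≡ 41
53^12 ≡ 19
53^23 ≡ 242
53^46 ≡ 117
53^69 ≡ 60
53^92 ≡ 116
53^138 ≡ 276
53^276 ≡ 1
Hence ord(53) = 276.

276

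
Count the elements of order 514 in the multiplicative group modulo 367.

0

φ(367) = 367 − 1 = 366 = 2 · 3 · 61.
(Z/367Z)^× is cyclic (|G| = 366); a cyclic group of order m has exactly φ(d) elements of each order d | m, and none otherwise.
Here 366 is not a multiple of 514, so there are no elements of order 514.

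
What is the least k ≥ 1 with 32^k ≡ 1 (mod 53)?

By Lagrange's theorem, ord_53(32) divides φ(53) = 53 − 1 = 52 = 2^2 · 13.
Divisors of 52: 1, 2, 4, 13, 26, 52.
Test each divisor d:
32^1 ≡ 32 (mod 53)
32^2 ≡ 17 (mod 53)
32^4 ≡ 24 (mod 53)
32^13 ≡ 30 (mod 53)
32^26 ≡ 52 (mod 53)
32^52 ≡ 1 (mod 53) ✓
So ord_53(32) = 52.

52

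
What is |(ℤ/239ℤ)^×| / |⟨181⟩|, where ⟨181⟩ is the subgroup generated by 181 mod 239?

1

The order of 181 must divide φ(239) = 239 − 1 = 238 = 2 · 7 · 17.
Divisors of 238: 1, 2, 7, 14, 17, 34, 119, 238.
Evaluate successive powers at the divisors of 238:
181^1 ≡ 181 (mod 239)
181^2 ≡ 18 (mod 239)
181^7 ≡ 168 (mod 239)
181^14 ≡ 22 (mod 239)
181^17 ≡ 215 (mod 239)
181^34 ≡ 98 (mod 239)
181^119 ≡ 238 (mod 239)
181^238 ≡ 1 (mod 239) ✓
Thus |⟨181⟩| = ord(181) = 238.
Index = |(Z/239Z)^×| / |⟨181⟩| = 238 / 238 = 1.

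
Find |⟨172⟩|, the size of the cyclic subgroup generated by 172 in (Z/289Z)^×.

By Lagrange's theorem, ord_289(172) divides φ(289) = φ(17^2) = 17·(17−1) = 272 = 2^4 · 17.
Divisors of 272: 1, 2, 4, 8, 16, 17, 34, 68, 136, 272.
Test each divisor d:
172^1 ≡ 172 (mod 289)
172^2 ≡ 106 (mod 289)
172^4 ≡ 254 (mod 289)
172^8 ≡ 69 (mod 289)
172^16 ≡ 137 (mod 289)
172^17 ≡ 155 (mod 289)
172^34 ≡ 38 (mod 289)
172^68 ≡ 288 (mod 289)
172^136 ≡ 1 (mod 289) ✓
The smallest such exponent is 136, so the order of 172 is 136.

136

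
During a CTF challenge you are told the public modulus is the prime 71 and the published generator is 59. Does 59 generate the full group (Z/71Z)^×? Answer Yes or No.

Yes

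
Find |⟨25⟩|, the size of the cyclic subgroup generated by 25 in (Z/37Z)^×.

By Lagrange's theorem, ord_37(25) divides φ(37) = 37 − 1 = 36 = 2^2 · 3^2.
Divisors of 36: 1, 2, 3, 4, 6, 9, 12, 18, 36.
Check 25^d mod 37 for each divisor in increasing order:
25^1 ≡ 25
25^2 ≡ 33
25^3 ≡ 11
25^4 ≡ 16
25^6 ≡ 10
25^9 ≡ 36
25^12 ≡ 26
25^18 ≡ 1
The smallest such exponent is 18, so the order of 25 is 18.

18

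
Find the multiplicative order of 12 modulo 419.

209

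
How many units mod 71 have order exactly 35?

24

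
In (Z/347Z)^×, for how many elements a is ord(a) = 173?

φ(347) = 347 − 1 = 346 = 2 · 173.
Since (Z/347Z)^× is cyclic of order 346, the number of elements of order d is φ(d) when d | 346 and 0 otherwise.
173 | 346, and φ(173) = 173 − 1 = 172.

172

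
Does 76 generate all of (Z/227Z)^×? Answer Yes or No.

φ(227) = 227 − 1 = 226 = 2 · 113.
Test 76^(226/q) mod 227 for each prime factor q of 226:
76^113 ≡ 1 (mod 227)  [q = 2: ≡ 1 ✗]
76^2 ≡ 101 (mod 227)  [q = 113: ≢ 1 ✓]
76^113 ≡ 1 shows ord(76) | 113, strictly less than φ(227); not a primitive root.

No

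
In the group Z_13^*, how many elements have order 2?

φ(13) = 13 − 1 = 12 = 2^2 · 3.
(Z/13Z)^× is cyclic (|G| = 12); a cyclic group of order m has exactly φ(d) elements of each order d | m, and none otherwise.
2 | 12, and φ(2) = 2 − 1 = 1.

1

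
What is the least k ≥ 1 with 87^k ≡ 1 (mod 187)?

8

The order of 87 must divide φ(187) = φ(11·17) = (11−1)·(17−1) = 10·16 = 160 = 2^5 · 5.
Divisors of 160: 1, 2, 4, 5, 8, 10, 16, 20, 32, 40, 80, 160.
Compute 87^d (mod 187) for the divisors d until we hit 1:
87^1 ≡ 87 (mod 187)
87^2 ≡ 89 (mod 187)
87^4 ≡ 67 (mod 187)
87^5 ≡ 32 (mod 187)
87^8 ≡ 1 (mod 187) ✓
The smallest such exponent is 8, so the order of 87 is 8.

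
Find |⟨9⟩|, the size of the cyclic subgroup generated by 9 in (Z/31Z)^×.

15

The order of 9 must divide φ(31) = 31 − 1 = 30 = 2 · 3 · 5.
Divisors of 30: 1, 2, 3, 5, 6, 10, 15, 30.
Compute 9^d (mod 31) for the divisors d until we hit 1:
9^1 ≡ 9
9^2 ≡ 19
9^3 ≡ 16
9^5 ≡ 25
9^6 ≡ 8
9^10 ≡ 5
9^15 ≡ 1
Therefore the multiplicative order of 9 modulo 31 is 15.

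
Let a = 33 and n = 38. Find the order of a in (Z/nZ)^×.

18

ord(33) | φ(38) = φ(2)·φ(19) = 1·18 = 18 = 2 · 3^2.
Divisors of 18: 1, 2, 3, 6, 9, 18.
Check 33^d mod 38 for each divisor in increasing order:
33^1 ≡ 33 (mod 38)
33^2 ≡ 25 (mod 38)
33^3 ≡ 27 (mod 38)
33^6 ≡ 7 (mod 38)
33^9 ≡ 37 (mod 38)
33^18 ≡ 1 (mod 38) ✓
Hence ord(33) = 18.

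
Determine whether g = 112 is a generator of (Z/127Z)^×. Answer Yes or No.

Yes

φ(127) = 127 − 1 = 126 = 2 · 3^2 · 7.
112 is a primitive root mod 127 iff 112^(φ(127)/q) ≢ 1 for every prime q | φ(127), i.e. q ∈ {2, 3, 7}.
112^63 ≡ 126 (mod 127)  [q = 2: ≢ 1 ✓]
112^42 ≡ 107 (mod 127)  [q = 3: ≢ 1 ✓]
112^18 ≡ 2 (mod 127)  [q = 7: ≢ 1 ✓]
All checks pass, so 112 has order 126 and is a primitive root modulo 127.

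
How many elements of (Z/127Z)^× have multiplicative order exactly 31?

φ(127) = 127 − 1 = 126 = 2 · 3^2 · 7.
In a cyclic group of order 126, there are φ(d) elements of order d for each divisor d of 126, and zero for non-divisors.
Since 31 ∤ 126, the count is 0.

0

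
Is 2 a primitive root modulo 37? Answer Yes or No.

Yes

φ(37) = 37 − 1 = 36 = 2^2 · 3^2.
An element g generates (Z/37Z)^× iff g^(36/q) ≢ 1 (mod 37) for each prime q ∈ {2, 3}.
2^18 ≡ 36 (mod 37)  [q = 2: ≢ 1 ✓]
2^12 ≡ 26 (mod 37)  [q = 3: ≢ 1 ✓]
All checks pass, so 2 has order 36 and is a primitive root modulo 37.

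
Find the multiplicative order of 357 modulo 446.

222

ord(357) | φ(446) = φ(2)·φ(223) = 1·222 = 222 = 2 · 3 · 37.
Divisors of 222: 1, 2, 3, 6, 37, 74, 111, 222.
Check 357^d mod 446 for each divisor in increasing order:
357^1 ≡ 357 (mod 446)
357^2 ≡ 339 (mod 446)
357^3 ≡ 157 (mod 446)
357^6 ≡ 119 (mod 446)
357^37 ≡ 407 (mod 446)
357^74 ≡ 183 (mod 446)
357^111 ≡ 445 (mod 446)
357^222 ≡ 1 (mod 446) ✓
Therefore the multiplicative order of 357 modulo 446 is 222.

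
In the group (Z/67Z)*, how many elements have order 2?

1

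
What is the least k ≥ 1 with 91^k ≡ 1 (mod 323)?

144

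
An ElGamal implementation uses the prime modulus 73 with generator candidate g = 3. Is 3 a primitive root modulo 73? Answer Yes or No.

No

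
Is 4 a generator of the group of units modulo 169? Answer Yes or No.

No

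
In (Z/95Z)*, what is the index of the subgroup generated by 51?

4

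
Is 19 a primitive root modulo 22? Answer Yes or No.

φ(22) = φ(2)·φ(11) = 1·10 = 10 = 2 · 5.
An element g generates (Z/22Z)^× iff g^(10/q) ≢ 1 (mod 22) for each prime q ∈ {2, 5}.
19^5 ≡ 21 (mod 22)  [q = 2: ≢ 1 ✓]
19^2 ≡ 9 (mod 22)  [q = 5: ≢ 1 ✓]
Every test exponent gives a nontrivial residue, hence 19 generates the full group.

Yes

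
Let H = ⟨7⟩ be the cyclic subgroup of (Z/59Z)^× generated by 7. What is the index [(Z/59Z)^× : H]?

2

ord(7) | φ(59) = 59 − 1 = 58 = 2 · 29.
Divisors of 58: 1, 2, 29, 58.
Test each divisor d:
7^1 ≡ 7
7^2 ≡ 49
7^29 ≡ 1
So ord_59(7) = 29, hence |⟨7⟩| = 29.
Index = |(Z/59Z)^×| / |⟨7⟩| = 58 / 29 = 2.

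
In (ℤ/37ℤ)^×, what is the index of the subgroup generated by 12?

4

The order of 12 must divide φ(37) = 37 − 1 = 36 = 2^2 · 3^2.
Divisors of 36: 1, 2, 3, 4, 6, 9, 12, 18, 36.
Compute 12^d (mod 37) for the divisors d until we hit 1:
12^1 ≡ 12 (mod 37)
12^2 ≡ 33 (mod 37)
12^3 ≡ 26 (mod 37)
12^4 ≡ 16 (mod 37)
12^6 ≡ 10 (mod 37)
12^9 ≡ 1 (mod 37) ✓
Thus |⟨12⟩| = ord(12) = 9.
Index = |(Z/37Z)^×| / |⟨12⟩| = 36 / 9 = 4.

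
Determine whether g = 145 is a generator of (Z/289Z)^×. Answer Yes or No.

No

φ(289) = φ(17^2) = 17·(17−1) = 272 = 2^4 · 17.
It suffices to check that the order of 145 is not a proper divisor of 272: compute 145^(272/q) for q ∈ {2, 17}.
145^136 ≡ 1 (mod 289)  [q = 2: ≡ 1 ✗]
145^16 ≡ 69 (mod 289)  [q = 17: ≢ 1 ✓]
The check at q = 2 fails, so 145 generates a proper subgroup.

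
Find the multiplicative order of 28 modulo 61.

20

By Lagrange's theorem, ord_61(28) divides φ(61) = 61 − 1 = 60 = 2^2 · 3 · 5.
Divisors of 60: 1, 2, 3, 4, 5, 6, 10, 12, 15, 20, 30, 60.
Test each divisor d:
28^1 ≡ 28
28^2 ≡ 52
28^3 ≡ 53
28^4 ≡ 20
28^5 ≡ 11
28^6 ≡ 3
28^10 ≡ 60
28^12 ≡ 9
28^15 ≡ 50
28^20 ≡ 1
So ord_61(28) = 20.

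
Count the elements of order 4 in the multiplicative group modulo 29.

φ(29) = 29 − 1 = 28 = 2^2 · 7.
In a cyclic group of order 28, there are φ(d) elements of order d for each divisor d of 28, and zero for non-divisors.
4 = 2^2 divides 28, and φ(4) = 2.

2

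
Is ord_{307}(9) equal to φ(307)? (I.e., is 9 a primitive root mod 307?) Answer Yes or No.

No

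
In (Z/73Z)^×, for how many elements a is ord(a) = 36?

φ(73) = 73 − 1 = 72 = 2^3 · 3^2.
Since (Z/73Z)^× is cyclic of order 72, the number of elements of order d is φ(d) when d | 72 and 0 otherwise.
36 = 2^2 · 3^2 divides 72, and φ(36) = 12.

12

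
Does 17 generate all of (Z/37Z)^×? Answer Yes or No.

φ(37) = 37 − 1 = 36 = 2^2 · 3^2.
An element g generates (Z/37Z)^× iff g^(36/q) ≢ 1 (mod 37) for each prime q ∈ {2, 3}.
17^18 ≡ 36 (mod 37)  [q = 2: ≢ 1 ✓]
17^12 ≡ 26 (mod 37)  [q = 3: ≢ 1 ✓]
All checks pass, so 17 has order 36 and is a primitive root modulo 37.

Yes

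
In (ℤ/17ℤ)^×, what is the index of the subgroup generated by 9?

ord(9) | φ(17) = 17 − 1 = 16 = 2^4.
Divisors of 16: 1, 2, 4, 8, 16.
Evaluate successive powers at the divisors of 16:
9^1 ≡ 9 (mod 17)
9^2 ≡ 13 (mod 17)
9^4 ≡ 16 (mod 17)
9^8 ≡ 1 (mod 17) ✓
So ord_17(9) = 8, hence |⟨9⟩| = 8.
The index is φ(17) / ord(9) = 16 / 8 = 2.

2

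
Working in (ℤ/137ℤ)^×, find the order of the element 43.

ord(43) | φ(137) = 137 − 1 = 136 = 2^3 · 17.
Divisors of 136: 1, 2, 4, 8, 17, 34, 68, 136.
Check 43^d mod 137 for each divisor in increasing order:
43^1 ≡ 43 (mod 137)
43^2 ≡ 68 (mod 137)
43^4 ≡ 103 (mod 137)
43^8 ≡ 60 (mod 137)
43^17 ≡ 127 (mod 137)
43^34 ≡ 100 (mod 137)
43^68 ≡ 136 (mod 137)
43^136 ≡ 1 (mod 137) ✓
So ord_137(43) = 136.

136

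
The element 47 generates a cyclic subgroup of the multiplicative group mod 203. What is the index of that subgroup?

2

ord(47) | φ(203) = φ(7·29) = (7−1)·(29−1) = 6·28 = 168 = 2^3 · 3 · 7.
Divisors of 168: 1, 2, 3, 4, 6, 7, 8, 12, 14, 21, 24, 28, 42, 56, 84, 168.
Compute 47^d (mod 203) for the divisors d until we hit 1:
47^1 ≡ 47 (mod 203)
47^2 ≡ 179 (mod 203)
47^3 ≡ 90 (mod 203)
47^4 ≡ 170 (mod 203)
47^6 ≡ 183 (mod 203)
47^7 ≡ 75 (mod 203)
47^8 ≡ 74 (mod 203)
47^12 ≡ 197 (mod 203)
47^14 ≡ 144 (mod 203)
47^21 ≡ 41 (mod 203)
47^24 ≡ 36 (mod 203)
47^28 ≡ 30 (mod 203)
47^42 ≡ 57 (mod 203)
47^56 ≡ 88 (mod 203)
47^84 ≡ 1 (mod 203) ✓
Thus |⟨47⟩| = ord(47) = 84.
Index = |(Z/203Z)^×| / |⟨47⟩| = 168 / 84 = 2.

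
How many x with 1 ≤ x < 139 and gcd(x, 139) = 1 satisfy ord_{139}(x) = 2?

φ(139) = 139 − 1 = 138 = 2 · 3 · 23.
(Z/139Z)^× is cyclic (|G| = 138); a cyclic group of order m has exactly φ(d) elements of each order d | m, and none otherwise.
2 | 138, and φ(2) = 2 − 1 = 1.

1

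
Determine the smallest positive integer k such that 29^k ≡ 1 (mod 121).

110

The order of 29 must divide φ(121) = φ(11^2) = 11·(11−1) = 110 = 2 · 5 · 11.
Divisors of 110: 1, 2, 5, 10, 11, 22, 55, 110.
Evaluate successive powers at the divisors of 110:
29^1 ≡ 29
29^2 ≡ 115
29^5 ≡ 76
29^10 ≡ 89
29^11 ≡ 40
29^22 ≡ 27
29^55 ≡ 120
29^110 ≡ 1
Hence ord(29) = 110.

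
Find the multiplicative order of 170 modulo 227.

226

ord(170) | φ(227) = 227 − 1 = 226 = 2 · 113.
Divisors of 226: 1, 2, 113, 226.
Check 170^d mod 227 for each divisor in increasing order:
170^1 ≡ 170 (mod 227)
170^2 ≡ 71 (mod 227)
170^113 ≡ 226 (mod 227)
170^226 ≡ 1 (mod 227) ✓
The smallest such exponent is 226, so the order of 170 is 226.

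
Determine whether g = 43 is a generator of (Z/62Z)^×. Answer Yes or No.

Yes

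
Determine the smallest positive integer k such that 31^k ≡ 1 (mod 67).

By Lagrange's theorem, ord_67(31) divides φ(67) = 67 − 1 = 66 = 2 · 3 · 11.
Divisors of 66: 1, 2, 3, 6, 11, 22, 33, 66.
Check 31^d mod 67 for each divisor in increasing order:
31^1 ≡ 31
31^2 ≡ 23
31^3 ≡ 43
31^6 ≡ 40
31^11 ≡ 30
31^22 ≡ 29
31^33 ≡ 66
31^66 ≡ 1
Hence ord(31) = 66.

66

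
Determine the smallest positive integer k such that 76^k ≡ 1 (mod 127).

21

Since 76 ∈ (Z/127Z)^×, its order divides φ(127) = 127 − 1 = 126 = 2 · 3^2 · 7.
Divisors of 126: 1, 2, 3, 6, 7, 9, 14, 18, 21, 42, 63, 126.
Test each divisor d:
76^1 ≡ 76
76^2 ≡ 61
76^3 ≡ 64
76^6 ≡ 32
76^7 ≡ 19
76^9 ≡ 16
76^14 ≡ 107
76^18 ≡ 2
76^21 ≡ 1
Therefore the multiplicative order of 76 modulo 127 is 21.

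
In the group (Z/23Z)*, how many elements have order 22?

10

φ(23) = 23 − 1 = 22 = 2 · 11.
(Z/23Z)^× is cyclic (|G| = 22); a cyclic group of order m has exactly φ(d) elements of each order d | m, and none otherwise.
22 = 2 · 11 divides 22, and φ(22) = 10.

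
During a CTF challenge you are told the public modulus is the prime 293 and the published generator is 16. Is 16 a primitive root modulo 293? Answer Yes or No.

φ(293) = 293 − 1 = 292 = 2^2 · 73.
Test 16^(292/q) mod 293 for each prime factor q of 292:
16^146 ≡ 1 (mod 293)  [q = 2: ≡ 1 ✗]
16^4 ≡ 197 (mod 293)  [q = 73: ≢ 1 ✓]
The check at q = 2 fails, so 16 generates a proper subgroup.

No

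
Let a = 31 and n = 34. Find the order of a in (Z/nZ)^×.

By Lagrange's theorem, ord_34(31) divides φ(34) = φ(2)·φ(17) = 1·16 = 16 = 2^4.
Divisors of 16: 1, 2, 4, 8, 16.
Test each divisor d:
31^1 ≡ 31
31^2 ≡ 9
31^4 ≡ 13
31^8 ≡ 33
31^16 ≡ 1
The smallest such exponent is 16, so the order of 31 is 16.

16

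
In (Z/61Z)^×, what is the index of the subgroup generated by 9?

ord(9) | φ(61) = 61 − 1 = 60 = 2^2 · 3 · 5.
Divisors of 60: 1, 2, 3, 4, 5, 6, 10, 12, 15, 20, 30, 60.
Evaluate successive powers at the divisors of 60:
9^1 ≡ 9 (mod 61)
9^2 ≡ 20 (mod 61)
9^3 ≡ 58 (mod 61)
9^4 ≡ 34 (mod 61)
9^5 ≡ 1 (mod 61) ✓
The order of 9 is 5, so the subgroup it generates has 5 elements.
Index = |(Z/61Z)^×| / |⟨9⟩| = 60 / 5 = 12.

12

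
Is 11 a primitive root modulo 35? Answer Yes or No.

No

35 = 5 · 7 is a product of two distinct odd primes, so (Z/35Z)^× ≅ (Z/5Z)^× × (Z/7Z)^× is not cyclic.
No primitive root modulo 35 exists; in particular 11 is not one.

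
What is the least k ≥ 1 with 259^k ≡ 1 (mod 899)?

420

The order of 259 must divide φ(899) = φ(29·31) = (29−1)·(31−1) = 28·30 = 840 = 2^3 · 3 · 5 · 7.
Divisors of 840: 1, 2, 3, 4, 5, 6, 7, 8, 10, 12, 14, 15, 20, 21, 24, 28, 30, 35, 40, 42, 56, 60, 70, 84, 105, 120, 140, 168, 210, 280, 420, 840.
Check 259^d mod 899 for each divisor in increasing order:
259^1 ≡ 259 (mod 899)
259^2 ≡ 555 (mod 899)
259^3 ≡ 804 (mod 899)
259^4 ≡ 567 (mod 899)
259^5 ≡ 316 (mod 899)
259^6 ≡ 35 (mod 899)
259^7 ≡ 75 (mod 899)
259^8 ≡ 546 (mod 899)
259^10 ≡ 67 (mod 899)
259^12 ≡ 326 (mod 899)
259^14 ≡ 231 (mod 899)
259^15 ≡ 495 (mod 899)
259^20 ≡ 893 (mod 899)
259^21 ≡ 244 (mod 899)
259^24 ≡ 194 (mod 899)
259^28 ≡ 320 (mod 899)
259^30 ≡ 497 (mod 899)
259^35 ≡ 626 (mod 899)
259^40 ≡ 36 (mod 899)
259^42 ≡ 202 (mod 899)
259^56 ≡ 813 (mod 899)
259^60 ≡ 683 (mod 899)
259^70 ≡ 811 (mod 899)
259^84 ≡ 349 (mod 899)
259^105 ≡ 650 (mod 899)
259^120 ≡ 807 (mod 899)
259^140 ≡ 552 (mod 899)
259^168 ≡ 436 (mod 899)
259^210 ≡ 869 (mod 899)
259^280 ≡ 842 (mod 899)
259^420 ≡ 1 (mod 899) ✓
So ord_899(259) = 420.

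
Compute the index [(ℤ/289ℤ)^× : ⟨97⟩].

1

By Lagrange's theorem, ord_289(97) divides φ(289) = φ(17^2) = 17·(17−1) = 272 = 2^4 · 17.
Divisors of 272: 1, 2, 4, 8, 16, 17, 34, 68, 136, 272.
Test each divisor d:
97^1 ≡ 97 (mod 289)
97^2 ≡ 161 (mod 289)
97^4 ≡ 200 (mod 289)
97^8 ≡ 118 (mod 289)
97^16 ≡ 52 (mod 289)
97^17 ≡ 131 (mod 289)
97^34 ≡ 110 (mod 289)
97^68 ≡ 251 (mod 289)
97^136 ≡ 288 (mod 289)
97^272 ≡ 1 (mod 289) ✓
Thus |⟨97⟩| = ord(97) = 272.
Index = |(Z/289Z)^×| / |⟨97⟩| = 272 / 272 = 1.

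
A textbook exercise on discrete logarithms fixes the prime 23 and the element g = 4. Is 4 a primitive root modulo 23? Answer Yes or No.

No

φ(23) = 23 − 1 = 22 = 2 · 11.
Test 4^(22/q) mod 23 for each prime factor q of 22:
4^11 ≡ 1 (mod 23)  [q = 2: ≡ 1 ✗]
4^2 ≡ 16 (mod 23)  [q = 11: ≢ 1 ✓]
4^11 ≡ 1 shows ord(4) | 11, strictly less than φ(23); not a primitive root.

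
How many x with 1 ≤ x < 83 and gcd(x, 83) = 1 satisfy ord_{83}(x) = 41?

40

φ(83) = 83 − 1 = 82 = 2 · 41.
Since (Z/83Z)^× is cyclic of order 82, the number of elements of order d is φ(d) when d | 82 and 0 otherwise.
41 | 82, and φ(41) = 41 − 1 = 40.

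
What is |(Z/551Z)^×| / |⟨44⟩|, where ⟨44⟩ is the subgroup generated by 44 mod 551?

2

Since 44 ∈ (Z/551Z)^×, its order divides φ(551) = φ(19·29) = (19−1)·(29−1) = 18·28 = 504 = 2^3 · 3^2 · 7.
Divisors of 504: 1, 2, 3, 4, 6, 7, 8, 9, 12, 14, 18, 21, 24, 28, 36, 42, 56, 63, 72, 84, 126, 168, 252, 504.
Check 44^d mod 551 for each divisor in increasing order:
44^1 ≡ 44
44^2 ≡ 283
44^3 ≡ 330
44^4 ≡ 194
44^6 ≡ 353
44^7 ≡ 104
44^8 ≡ 168
44^9 ≡ 229
44^12 ≡ 83
44^14 ≡ 347
44^18 ≡ 96
44^21 ≡ 273
44^24 ≡ 277
44^28 ≡ 291
44^36 ≡ 400
44^42 ≡ 144
44^56 ≡ 378
44^63 ≡ 191
44^72 ≡ 210
44^84 ≡ 349
44^126 ≡ 115
44^168 ≡ 30
44^252 ≡ 1
Thus |⟨44⟩| = ord(44) = 252.
The index is φ(551) / ord(44) = 504 / 252 = 2.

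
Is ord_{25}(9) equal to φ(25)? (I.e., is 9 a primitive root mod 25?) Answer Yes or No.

φ(25) = φ(5^2) = 5·(5−1) = 20 = 2^2 · 5.
Test 9^(20/q) mod 25 for each prime factor q of 20:
9^10 ≡ 1 (mod 25)  [q = 2: ≡ 1 ✗]
9^4 ≡ 11 (mod 25)  [q = 5: ≢ 1 ✓]
The check at q = 2 fails, so 9 generates a proper subgroup.

No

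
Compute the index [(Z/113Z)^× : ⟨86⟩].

ord(86) | φ(113) = 113 − 1 = 112 = 2^4 · 7.
Divisors of 112: 1, 2, 4, 7, 8, 14, 16, 28, 56, 112.
Compute 86^d (mod 113) for the divisors d until we hit 1:
86^1 ≡ 86
86^2 ≡ 51
86^4 ≡ 2
86^7 ≡ 71
86^8 ≡ 4
86^14 ≡ 69
86^16 ≡ 16
86^28 ≡ 15
86^56 ≡ 112
86^112 ≡ 1
The order of 86 is 112, so the subgroup it generates has 112 elements.
[(Z/113Z)^× : ⟨86⟩] = 112/112 = 1.

1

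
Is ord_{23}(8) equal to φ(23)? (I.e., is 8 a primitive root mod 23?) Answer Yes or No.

No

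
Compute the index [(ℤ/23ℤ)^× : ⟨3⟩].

By Lagrange's theorem, ord_23(3) divides φ(23) = 23 − 1 = 22 = 2 · 11.
Divisors of 22: 1, 2, 11, 22.
Test each divisor d:
3^1 ≡ 3 (mod 23)
3^2 ≡ 9 (mod 23)
3^11 ≡ 1 (mod 23) ✓
The order of 3 is 11, so the subgroup it generates has 11 elements.
The index is φ(23) / ord(3) = 22 / 11 = 2.

2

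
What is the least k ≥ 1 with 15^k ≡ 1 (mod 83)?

82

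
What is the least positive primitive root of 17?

φ(17) = 17 − 1 = 16 = 2^4.
g is a primitive root iff g^(16/q) ≢ 1 (mod 17) for each prime q ∈ {2}.
g = 2: 2^8 ≡ 1 — hits 1, so not a primitive root.
g = 3: 3^8 ≡ 16 — none is 1, so 3 is a primitive root.
So 3 is the smallest generator of (Z/17Z)^×.

3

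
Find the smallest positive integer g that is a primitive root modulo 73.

φ(73) = 73 − 1 = 72 = 2^3 · 3^2.
Test candidates g = 2, 3, … against the prime factors q ∈ {2, 3} of φ(73): g is a generator iff g^(72/q) ≢ 1 for every such q.
g = 2: 2^36 ≡ 1 — hits 1, so not a primitive root.
g = 3: 3^36 ≡ 1 — hits 1, so not a primitive root.
g = 4: 4^36 ≡ 1 — hits 1, so not a primitive root.
g = 5: 5^36 ≡ 72; 5^24 ≡ 8 — none is 1, so 5 is a primitive root.
The smallest primitive root modulo 73 is 5.

5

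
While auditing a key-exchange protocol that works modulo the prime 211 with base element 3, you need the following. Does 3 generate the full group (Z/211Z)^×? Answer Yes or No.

φ(211) = 211 − 1 = 210 = 2 · 3 · 5 · 7.
An element g generates (Z/211Z)^× iff g^(210/q) ≢ 1 (mod 211) for each prime q ∈ {2, 3, 5, 7}.
3^105 ≡ 210 (mod 211)  [q = 2: ≢ 1 ✓]
3^70 ≡ 196 (mod 211)  [q = 3: ≢ 1 ✓]
3^42 ≡ 188 (mod 211)  [q = 5: ≢ 1 ✓]
3^30 ≡ 171 (mod 211)  [q = 7: ≢ 1 ✓]
All checks pass, so 3 has order 210 and is a primitive root modulo 211.

Yes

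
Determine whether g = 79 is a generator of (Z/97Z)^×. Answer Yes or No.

φ(97) = 97 − 1 = 96 = 2^5 · 3.
79 is a primitive root mod 97 iff 79^(φ(97)/q) ≢ 1 for every prime q | φ(97), i.e. q ∈ {2, 3}.
79^48 ≡ 1 (mod 97)  [q = 2: ≡ 1 ✗]
79^32 ≡ 1 (mod 97)  [q = 3: ≡ 1 ✗]
The check at q = 2 fails, so 79 generates a proper subgroup.

No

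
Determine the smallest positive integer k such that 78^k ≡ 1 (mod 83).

41

By Lagrange's theorem, ord_83(78) divides φ(83) = 83 − 1 = 82 = 2 · 41.
Divisors of 82: 1, 2, 41, 82.
Evaluate successive powers at the divisors of 82:
78^1 ≡ 78
78^2 ≡ 25
78^41 ≡ 1
Hence ord(78) = 41.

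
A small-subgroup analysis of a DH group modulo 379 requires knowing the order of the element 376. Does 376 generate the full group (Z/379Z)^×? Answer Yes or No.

φ(379) = 379 − 1 = 378 = 2 · 3^3 · 7.
376 is a primitive root mod 379 iff 376^(φ(379)/q) ≢ 1 for every prime q | φ(379), i.e. q ∈ {2, 3, 7}.
376^189 ≡ 1 (mod 379)  [q = 2: ≡ 1 ✗]
376^126 ≡ 51 (mod 379)  [q = 3: ≢ 1 ✓]
376^54 ≡ 195 (mod 379)  [q = 7: ≢ 1 ✓]
Since 376^189 ≡ 1, the order of 376 divides 189 < 378, so 376 is not a primitive root.

No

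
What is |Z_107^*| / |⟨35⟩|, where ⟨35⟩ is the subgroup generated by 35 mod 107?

ord(35) | φ(107) = 107 − 1 = 106 = 2 · 53.
Divisors of 106: 1, 2, 53, 106.
Compute 35^d (mod 107) for the divisors d until we hit 1:
35^1 ≡ 35 (mod 107)
35^2 ≡ 48 (mod 107)
35^53 ≡ 1 (mod 107) ✓
Thus |⟨35⟩| = ord(35) = 53.
The index is φ(107) / ord(35) = 106 / 53 = 2.

2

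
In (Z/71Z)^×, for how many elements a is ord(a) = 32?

φ(71) = 71 − 1 = 70 = 2 · 5 · 7.
In a cyclic group of order 70, there are φ(d) elements of order d for each divisor d of 70, and zero for non-divisors.
Here 70 is not a multiple of 32, so there are no elements of order 32.

0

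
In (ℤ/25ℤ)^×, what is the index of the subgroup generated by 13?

ord(13) | φ(25) = φ(5^2) = 5·(5−1) = 20 = 2^2 · 5.
Divisors of 20: 1, 2, 4, 5, 10, 20.
Check 13^d mod 25 for each divisor in increasing order:
13^1 ≡ 13 (mod 25)
13^2 ≡ 19 (mod 25)
13^4 ≡ 11 (mod 25)
13^5 ≡ 18 (mod 25)
13^10 ≡ 24 (mod 25)
13^20 ≡ 1 (mod 25) ✓
The order of 13 is 20, so the subgroup it generates has 20 elements.
[(Z/25Z)^× : ⟨13⟩] = 20/20 = 1.

1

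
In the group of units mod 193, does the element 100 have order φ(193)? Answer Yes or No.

No

φ(193) = 193 − 1 = 192 = 2^6 · 3.
100 is a primitive root mod 193 iff 100^(φ(193)/q) ≢ 1 for every prime q | φ(193), i.e. q ∈ {2, 3}.
100^96 ≡ 1 (mod 193)  [q = 2: ≡ 1 ✗]
100^64 ≡ 84 (mod 193)  [q = 3: ≢ 1 ✓]
The check at q = 2 fails, so 100 generates a proper subgroup.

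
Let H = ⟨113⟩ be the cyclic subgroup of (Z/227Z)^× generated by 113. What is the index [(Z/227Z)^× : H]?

By Lagrange's theorem, ord_227(113) divides φ(227) = 227 − 1 = 226 = 2 · 113.
Divisors of 226: 1, 2, 113, 226.
Compute 113^d (mod 227) for the divisors d until we hit 1:
113^1 ≡ 113 (mod 227)
113^2 ≡ 57 (mod 227)
113^113 ≡ 1 (mod 227) ✓
The order of 113 is 113, so the subgroup it generates has 113 elements.
[(Z/227Z)^× : ⟨113⟩] = 226/113 = 2.

2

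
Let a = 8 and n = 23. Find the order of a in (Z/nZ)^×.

11

ord(8) | φ(23) = 23 − 1 = 22 = 2 · 11.
Divisors of 22: 1, 2, 11, 22.
Check 8^d mod 23 for each divisor in increasing order:
8^1 ≡ 8
8^2 ≡ 18
8^11 ≡ 1
So ord_23(8) = 11.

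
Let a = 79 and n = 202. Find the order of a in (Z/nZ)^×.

25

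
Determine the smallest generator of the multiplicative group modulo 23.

5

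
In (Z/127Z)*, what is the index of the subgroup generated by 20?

21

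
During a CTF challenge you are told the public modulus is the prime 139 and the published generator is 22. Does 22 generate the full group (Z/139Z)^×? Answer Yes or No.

Yes

φ(139) = 139 − 1 = 138 = 2 · 3 · 23.
It suffices to check that the order of 22 is not a proper divisor of 138: compute 22^(138/q) for q ∈ {2, 3, 23}.
22^69 ≡ 138 (mod 139)  [q = 2: ≢ 1 ✓]
22^46 ≡ 42 (mod 139)  [q = 3: ≢ 1 ✓]
22^6 ≡ 106 (mod 139)  [q = 23: ≢ 1 ✓]
Every test exponent gives a nontrivial residue, hence 22 generates the full group.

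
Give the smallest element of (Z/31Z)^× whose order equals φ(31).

3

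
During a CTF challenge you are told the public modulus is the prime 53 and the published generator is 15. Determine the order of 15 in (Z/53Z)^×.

13

The order of 15 must divide φ(53) = 53 − 1 = 52 = 2^2 · 13.
Divisors of 52: 1, 2, 4, 13, 26, 52.
Compute 15^d (mod 53) for the divisors d until we hit 1:
15^1 ≡ 15 (mod 53)
15^2 ≡ 13 (mod 53)
15^4 ≡ 10 (mod 53)
15^13 ≡ 1 (mod 53) ✓
Hence ord(15) = 13.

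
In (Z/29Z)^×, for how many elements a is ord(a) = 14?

φ(29) = 29 − 1 = 28 = 2^2 · 7.
(Z/29Z)^× is cyclic (|G| = 28); a cyclic group of order m has exactly φ(d) elements of each order d | m, and none otherwise.
14 = 2 · 7 divides 28, and φ(14) = 6.

6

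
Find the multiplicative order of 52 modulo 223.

74

ord(52) | φ(223) = 223 − 1 = 222 = 2 · 3 · 37.
Divisors of 222: 1, 2, 3, 6, 37, 74, 111, 222.
Test each divisor d:
52^1 ≡ 52 (mod 223)
52^2 ≡ 28 (mod 223)
52^3 ≡ 118 (mod 223)
52^6 ≡ 98 (mod 223)
52^37 ≡ 222 (mod 223)
52^74 ≡ 1 (mod 223) ✓
So ord_223(52) = 74.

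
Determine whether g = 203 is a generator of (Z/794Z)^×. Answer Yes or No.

No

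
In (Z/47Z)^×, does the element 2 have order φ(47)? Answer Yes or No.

No

φ(47) = 47 − 1 = 46 = 2 · 23.
Test 2^(46/q) mod 47 for each prime factor q of 46:
2^23 ≡ 1 (mod 47)  [q = 2: ≡ 1 ✗]
2^2 ≡ 4 (mod 47)  [q = 23: ≢ 1 ✓]
2^23 ≡ 1 shows ord(2) | 23, strictly less than φ(47); not a primitive root.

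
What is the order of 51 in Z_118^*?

The order of 51 must divide φ(118) = φ(2)·φ(59) = 1·58 = 58 = 2 · 29.
Divisors of 58: 1, 2, 29, 58.
Check 51^d mod 118 for each divisor in increasing order:
51^1 ≡ 51 (mod 118)
51^2 ≡ 5 (mod 118)
51^29 ≡ 1 (mod 118) ✓
Therefore the multiplicative order of 51 modulo 118 is 29.

29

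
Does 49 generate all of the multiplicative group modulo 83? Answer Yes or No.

No

φ(83) = 83 − 1 = 82 = 2 · 41.
An element g generates (Z/83Z)^× iff g^(82/q) ≢ 1 (mod 83) for each prime q ∈ {2, 41}.
49^41 ≡ 1 (mod 83)  [q = 2: ≡ 1 ✗]
49^2 ≡ 77 (mod 83)  [q = 41: ≢ 1 ✓]
Since 49^41 ≡ 1, the order of 49 divides 41 < 82, so 49 is not a primitive root.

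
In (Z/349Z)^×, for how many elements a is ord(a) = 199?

φ(349) = 349 − 1 = 348 = 2^2 · 3 · 29.
In a cyclic group of order 348, there are φ(d) elements of order d for each divisor d of 348, and zero for non-divisors.
199 does not divide 348, so no element of (Z/349Z)^× has order 199.

0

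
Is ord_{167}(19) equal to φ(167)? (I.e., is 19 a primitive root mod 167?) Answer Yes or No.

φ(167) = 167 − 1 = 166 = 2 · 83.
Test 19^(166/q) mod 167 for each prime factor q of 166:
19^83 ≡ 1 (mod 167)  [q = 2: ≡ 1 ✗]
19^2 ≡ 27 (mod 167)  [q = 83: ≢ 1 ✓]
The check at q = 2 fails, so 19 generates a proper subgroup.

No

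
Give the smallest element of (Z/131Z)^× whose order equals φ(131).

φ(131) = 131 − 1 = 130 = 2 · 5 · 13.
g is a primitive root iff g^(130/q) ≢ 1 (mod 131) for each prime q ∈ {2, 5, 13}.
g = 2: 2^65 ≡ 130; 2^26 ≡ 53; 2^10 ≡ 107 — none is 1, so 2 is a primitive root.
Hence the least primitive root of 131 is 2.

2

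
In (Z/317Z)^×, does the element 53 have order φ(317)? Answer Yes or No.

No

φ(317) = 317 − 1 = 316 = 2^2 · 79.
53 is a primitive root mod 317 iff 53^(φ(317)/q) ≢ 1 for every prime q | φ(317), i.e. q ∈ {2, 79}.
53^158 ≡ 1 (mod 317)  [q = 2: ≡ 1 ✗]
53^4 ≡ 34 (mod 317)  [q = 79: ≢ 1 ✓]
53^158 ≡ 1 shows ord(53) | 158, strictly less than φ(317); not a primitive root.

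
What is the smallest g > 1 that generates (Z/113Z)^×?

3

φ(113) = 113 − 1 = 112 = 2^4 · 7.
Test candidates g = 2, 3, … against the prime factors q ∈ {2, 7} of φ(113): g is a generator iff g^(112/q) ≢ 1 for every such q.
g = 2: 2^56 ≡ 1 — hits 1, so not a primitive root.
g = 3: 3^56 ≡ 112; 3^16 ≡ 49 — none is 1, so 3 is a primitive root.
So 3 is the smallest generator of (Z/113Z)^×.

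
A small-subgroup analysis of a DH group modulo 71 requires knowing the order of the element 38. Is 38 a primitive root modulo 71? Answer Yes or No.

No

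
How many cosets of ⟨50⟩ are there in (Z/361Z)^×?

3

By Lagrange's theorem, ord_361(50) divides φ(361) = φ(19^2) = 19·(19−1) = 342 = 2 · 3^2 · 19.
Divisors of 342: 1, 2, 3, 6, 9, 18, 19, 38, 57, 114, 171, 342.
Check 50^d mod 361 for each divisor in increasing order:
50^1 ≡ 50
50^2 ≡ 334
50^3 ≡ 94
50^6 ≡ 172
50^9 ≡ 284
50^18 ≡ 153
50^19 ≡ 69
50^38 ≡ 68
50^57 ≡ 360
50^114 ≡ 1
The order of 50 is 114, so the subgroup it generates has 114 elements.
Index = |(Z/361Z)^×| / |⟨50⟩| = 342 / 114 = 3.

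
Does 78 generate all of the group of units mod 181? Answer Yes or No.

φ(181) = 181 − 1 = 180 = 2^2 · 3^2 · 5.
An element g generates (Z/181Z)^× iff g^(180/q) ≢ 1 (mod 181) for each prime q ∈ {2, 3, 5}.
78^90 ≡ 180 (mod 181)  [q = 2: ≢ 1 ✓]
78^60 ≡ 132 (mod 181)  [q = 3: ≢ 1 ✓]
78^36 ≡ 59 (mod 181)  [q = 5: ≢ 1 ✓]
All checks pass, so 78 has order 180 and is a primitive root modulo 181.

Yes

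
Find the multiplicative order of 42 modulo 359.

358

ord(42) | φ(359) = 359 − 1 = 358 = 2 · 179.
Divisors of 358: 1, 2, 179, 358.
Check 42^d mod 359 for each divisor in increasing order:
42^1 ≡ 42
42^2 ≡ 328
42^179 ≡ 358
42^358 ≡ 1
So ord_359(42) = 358.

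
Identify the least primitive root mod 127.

φ(127) = 127 − 1 = 126 = 2 · 3^2 · 7.
Test candidates g = 2, 3, … against the prime factors q ∈ {2, 3, 7} of φ(127): g is a generator iff g^(126/q) ≢ 1 for every such q.
g = 2: 2^63 ≡ 1 — hits 1, so not a primitive root.
g = 3: 3^63 ≡ 126; 3^42 ≡ 107; 3^18 ≡ 4 — none is 1, so 3 is a primitive root.
So 3 is the smallest generator of (Z/127Z)^×.

3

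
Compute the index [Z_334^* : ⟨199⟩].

2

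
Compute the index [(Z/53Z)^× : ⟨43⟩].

Since 43 ∈ (Z/53Z)^×, its order divides φ(53) = 53 − 1 = 52 = 2^2 · 13.
Divisors of 52: 1, 2, 4, 13, 26, 52.
Compute 43^d (mod 53) for the divisors d until we hit 1:
43^1 ≡ 43 (mod 53)
43^2 ≡ 47 (mod 53)
43^4 ≡ 36 (mod 53)
43^13 ≡ 52 (mod 53)
43^26 ≡ 1 (mod 53) ✓
Thus |⟨43⟩| = ord(43) = 26.
Index = |(Z/53Z)^×| / |⟨43⟩| = 52 / 26 = 2.

2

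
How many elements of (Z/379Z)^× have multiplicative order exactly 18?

6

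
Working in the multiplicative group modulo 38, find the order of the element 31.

By Lagrange's theorem, ord_38(31) divides φ(38) = φ(2)·φ(19) = 1·18 = 18 = 2 · 3^2.
Divisors of 18: 1, 2, 3, 6, 9, 18.
Check 31^d mod 38 for each divisor in increasing order:
31^1 ≡ 31 (mod 38)
31^2 ≡ 11 (mod 38)
31^3 ≡ 37 (mod 38)
31^6 ≡ 1 (mod 38) ✓
So ord_38(31) = 6.

6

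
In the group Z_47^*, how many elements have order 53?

φ(47) = 47 − 1 = 46 = 2 · 23.
Since (Z/47Z)^× is cyclic of order 46, the number of elements of order d is φ(d) when d | 46 and 0 otherwise.
Since 53 ∤ 46, the count is 0.

0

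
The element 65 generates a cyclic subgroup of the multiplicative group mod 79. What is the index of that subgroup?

6

ord(65) | φ(79) = 79 − 1 = 78 = 2 · 3 · 13.
Divisors of 78: 1, 2, 3, 6, 13, 26, 39, 78.
Test each divisor d:
65^1 ≡ 65
65^2 ≡ 38
65^3 ≡ 21
65^6 ≡ 46
65^13 ≡ 1
The order of 65 is 13, so the subgroup it generates has 13 elements.
[(Z/79Z)^× : ⟨65⟩] = 78/13 = 6.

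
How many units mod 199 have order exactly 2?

φ(199) = 199 − 1 = 198 = 2 · 3^2 · 11.
In a cyclic group of order 198, there are φ(d) elements of order d for each divisor d of 198, and zero for non-divisors.
2 | 198, and φ(2) = 2 − 1 = 1.

1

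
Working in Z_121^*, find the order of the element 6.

Since 6 ∈ (Z/121Z)^×, its order divides φ(121) = φ(11^2) = 11·(11−1) = 110 = 2 · 5 · 11.
Divisors of 110: 1, 2, 5, 10, 11, 22, 55, 110.
Compute 6^d (mod 121) for the divisors d until we hit 1:
6^1 ≡ 6 (mod 121)
6^2 ≡ 36 (mod 121)
6^5 ≡ 32 (mod 121)
6^10 ≡ 56 (mod 121)
6^11 ≡ 94 (mod 121)
6^22 ≡ 3 (mod 121)
6^55 ≡ 120 (mod 121)
6^110 ≡ 1 (mod 121) ✓
The smallest such exponent is 110, so the order of 6 is 110.

110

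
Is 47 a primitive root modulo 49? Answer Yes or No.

Yes

φ(49) = φ(7^2) = 7·(7−1) = 42 = 2 · 3 · 7.
47 is a primitive root mod 49 iff 47^(φ(49)/q) ≢ 1 for every prime q | φ(49), i.e. q ∈ {2, 3, 7}.
47^21 ≡ 48 (mod 49)  [q = 2: ≢ 1 ✓]
47^14 ≡ 18 (mod 49)  [q = 3: ≢ 1 ✓]
47^6 ≡ 15 (mod 49)  [q = 7: ≢ 1 ✓]
All checks pass, so 47 has order 42 and is a primitive root modulo 49.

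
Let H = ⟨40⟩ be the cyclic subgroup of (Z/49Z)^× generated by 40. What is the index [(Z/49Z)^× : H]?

1

The order of 40 must divide φ(49) = φ(7^2) = 7·(7−1) = 42 = 2 · 3 · 7.
Divisors of 42: 1, 2, 3, 6, 7, 14, 21, 42.
Evaluate successive powers at the divisors of 42:
40^1 ≡ 40
40^2 ≡ 32
40^3 ≡ 6
40^6 ≡ 36
40^7 ≡ 19
40^14 ≡ 18
40^21 ≡ 48
40^42 ≡ 1
The order of 40 is 42, so the subgroup it generates has 42 elements.
Index = |(Z/49Z)^×| / |⟨40⟩| = 42 / 42 = 1.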